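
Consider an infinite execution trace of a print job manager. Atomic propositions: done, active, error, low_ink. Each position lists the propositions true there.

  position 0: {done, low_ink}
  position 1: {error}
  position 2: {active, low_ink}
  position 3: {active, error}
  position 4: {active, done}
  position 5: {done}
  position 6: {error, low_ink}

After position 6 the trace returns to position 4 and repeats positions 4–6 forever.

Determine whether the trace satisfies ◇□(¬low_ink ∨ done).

Does not hold

□(¬low_ink ∨ done) is false at every position 0..6, so it never becomes true and ◇□(¬low_ink ∨ done) fails.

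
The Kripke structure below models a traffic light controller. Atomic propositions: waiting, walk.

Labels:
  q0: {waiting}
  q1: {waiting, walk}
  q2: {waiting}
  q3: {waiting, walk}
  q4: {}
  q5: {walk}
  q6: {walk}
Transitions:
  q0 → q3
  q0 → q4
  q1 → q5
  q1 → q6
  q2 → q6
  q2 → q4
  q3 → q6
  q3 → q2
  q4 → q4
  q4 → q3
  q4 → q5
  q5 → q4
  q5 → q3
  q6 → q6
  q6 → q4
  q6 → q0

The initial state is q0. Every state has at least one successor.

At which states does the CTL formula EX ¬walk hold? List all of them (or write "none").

{q0, q2, q3, q4, q5, q6}

States satisfying ¬walk: {q0, q2, q4}.
States satisfying EX ¬walk: {q0, q2, q3, q4, q5, q6}.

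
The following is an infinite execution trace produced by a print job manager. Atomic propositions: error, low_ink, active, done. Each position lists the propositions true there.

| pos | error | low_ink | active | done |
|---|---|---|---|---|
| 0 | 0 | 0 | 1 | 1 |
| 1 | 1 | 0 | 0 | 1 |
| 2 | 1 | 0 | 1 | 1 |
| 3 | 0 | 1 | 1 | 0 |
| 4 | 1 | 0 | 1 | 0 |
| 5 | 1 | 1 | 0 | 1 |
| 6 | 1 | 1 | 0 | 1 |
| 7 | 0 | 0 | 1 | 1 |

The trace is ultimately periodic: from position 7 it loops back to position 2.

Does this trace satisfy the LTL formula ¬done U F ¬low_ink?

Walking from position 0: F ¬low_ink first holds at position 0, and ¬done holds at every earlier position along the way, so ¬done U F ¬low_ink holds.

Holds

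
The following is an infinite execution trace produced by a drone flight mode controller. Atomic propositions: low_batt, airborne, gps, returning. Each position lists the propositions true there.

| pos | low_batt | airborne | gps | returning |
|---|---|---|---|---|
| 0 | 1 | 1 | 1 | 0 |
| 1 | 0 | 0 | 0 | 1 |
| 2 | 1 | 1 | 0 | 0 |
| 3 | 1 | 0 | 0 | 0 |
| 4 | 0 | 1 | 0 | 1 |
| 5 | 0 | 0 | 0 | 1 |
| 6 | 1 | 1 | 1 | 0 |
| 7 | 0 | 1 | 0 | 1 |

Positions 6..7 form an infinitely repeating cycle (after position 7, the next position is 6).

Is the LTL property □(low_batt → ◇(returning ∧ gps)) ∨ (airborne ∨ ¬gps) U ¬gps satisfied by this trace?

Yes

low_batt → ◇(returning ∧ gps) must hold at every position from 0 onward. It fails at position 0, so □(low_batt → ◇(returning ∧ gps)) is false.
Positions where low_batt holds: 0, 2, 3, 6.
Check ◇(returning ∧ gps) at each: 0→fails, 2→fails, 3→fails, 6→fails.
Walking from position 0: ¬gps first holds at position 1, and airborne ∨ ¬gps holds at every earlier position along the way, so (airborne ∨ ¬gps) U ¬gps holds.
At position 0: □(low_batt → ◇(returning ∧ gps)) is false; (airborne ∨ ¬gps) U ¬gps is true; so □(low_batt → ◇(returning ∧ gps)) ∨ (airborne ∨ ¬gps) U ¬gps is true.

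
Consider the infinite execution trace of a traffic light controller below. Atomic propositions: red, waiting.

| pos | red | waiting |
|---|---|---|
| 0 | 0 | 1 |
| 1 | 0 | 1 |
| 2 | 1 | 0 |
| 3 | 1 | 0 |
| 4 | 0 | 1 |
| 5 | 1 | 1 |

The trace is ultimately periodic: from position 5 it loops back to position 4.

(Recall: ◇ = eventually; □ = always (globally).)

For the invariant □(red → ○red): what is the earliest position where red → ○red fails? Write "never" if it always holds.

3

Check red → ○red at each position in order: 0 ✓, 1 ✓, 2 ✓.
At position 3 the labels are {red} and the next position 4 has {waiting}, so red → ○red is false there. This is the first violation.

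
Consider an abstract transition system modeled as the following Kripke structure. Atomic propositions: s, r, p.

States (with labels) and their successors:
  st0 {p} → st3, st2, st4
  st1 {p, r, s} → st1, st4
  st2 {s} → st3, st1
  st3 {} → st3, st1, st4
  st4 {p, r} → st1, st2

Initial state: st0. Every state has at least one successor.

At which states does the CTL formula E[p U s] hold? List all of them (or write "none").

States satisfying p: {st0, st1, st4}.
States satisfying s: {st1, st2}.
States satisfying E[p U s]: {st0, st1, st2, st4}.

{st0, st1, st2, st4}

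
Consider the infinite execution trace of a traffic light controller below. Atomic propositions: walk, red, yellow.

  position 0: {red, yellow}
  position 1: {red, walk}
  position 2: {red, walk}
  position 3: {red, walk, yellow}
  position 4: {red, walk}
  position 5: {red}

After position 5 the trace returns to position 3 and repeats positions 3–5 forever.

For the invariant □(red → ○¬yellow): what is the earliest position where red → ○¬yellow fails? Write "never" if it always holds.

Check red → ○¬yellow at each position in order: 0 ✓, 1 ✓.
At position 2 the labels are {red, walk} and the next position 3 has {red, walk, yellow}, so red → ○¬yellow is false there. This is the first violation.

2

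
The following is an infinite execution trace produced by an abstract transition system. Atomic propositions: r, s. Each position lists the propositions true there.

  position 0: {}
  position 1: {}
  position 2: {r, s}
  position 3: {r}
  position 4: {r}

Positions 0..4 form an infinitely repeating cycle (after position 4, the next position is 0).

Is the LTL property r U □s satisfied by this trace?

Violated

Walking from position 0: at position 0, □s has not yet held and r fails, so r U □s is false.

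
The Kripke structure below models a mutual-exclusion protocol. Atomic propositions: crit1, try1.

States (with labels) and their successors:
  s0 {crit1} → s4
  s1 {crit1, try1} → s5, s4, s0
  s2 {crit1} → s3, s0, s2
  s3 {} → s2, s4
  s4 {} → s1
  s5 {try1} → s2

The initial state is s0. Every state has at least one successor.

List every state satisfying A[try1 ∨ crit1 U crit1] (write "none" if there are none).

States satisfying try1 ∨ crit1: {s0, s1, s2, s5}.
States satisfying crit1: {s0, s1, s2}.
States satisfying A[try1 ∨ crit1 U crit1]: {s0, s1, s2, s5}.

{s0, s1, s2, s5}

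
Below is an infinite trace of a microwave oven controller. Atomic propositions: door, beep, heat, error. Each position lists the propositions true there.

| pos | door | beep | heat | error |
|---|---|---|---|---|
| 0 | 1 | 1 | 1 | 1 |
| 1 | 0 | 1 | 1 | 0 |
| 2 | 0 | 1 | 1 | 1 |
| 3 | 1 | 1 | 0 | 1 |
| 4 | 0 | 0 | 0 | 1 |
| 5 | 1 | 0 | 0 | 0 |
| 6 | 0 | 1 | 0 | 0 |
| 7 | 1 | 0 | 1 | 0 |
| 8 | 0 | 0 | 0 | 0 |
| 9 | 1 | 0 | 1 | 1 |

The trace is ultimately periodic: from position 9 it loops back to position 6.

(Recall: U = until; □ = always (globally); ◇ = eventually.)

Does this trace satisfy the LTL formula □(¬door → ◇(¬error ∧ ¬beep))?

¬door → ◇(¬error ∧ ¬beep) holds at every position 0..9, and those are all positions ever visited, so □(¬door → ◇(¬error ∧ ¬beep)) holds.
Positions where ¬door holds: 1, 2, 4, 6, 8.
Check ◇(¬error ∧ ¬beep) at each: 1→ok, 2→ok, 4→ok, 6→ok, 8→ok.

Holds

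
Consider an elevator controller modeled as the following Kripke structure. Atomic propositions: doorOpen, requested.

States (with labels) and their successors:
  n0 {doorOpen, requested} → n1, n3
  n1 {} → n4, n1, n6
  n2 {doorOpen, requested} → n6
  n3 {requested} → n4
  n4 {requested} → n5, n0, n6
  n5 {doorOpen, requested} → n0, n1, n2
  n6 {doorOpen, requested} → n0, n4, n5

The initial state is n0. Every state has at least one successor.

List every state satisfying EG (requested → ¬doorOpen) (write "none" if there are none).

States satisfying requested → ¬doorOpen: {n1, n3, n4}.
States satisfying EG (requested → ¬doorOpen): {n1}.

{n1}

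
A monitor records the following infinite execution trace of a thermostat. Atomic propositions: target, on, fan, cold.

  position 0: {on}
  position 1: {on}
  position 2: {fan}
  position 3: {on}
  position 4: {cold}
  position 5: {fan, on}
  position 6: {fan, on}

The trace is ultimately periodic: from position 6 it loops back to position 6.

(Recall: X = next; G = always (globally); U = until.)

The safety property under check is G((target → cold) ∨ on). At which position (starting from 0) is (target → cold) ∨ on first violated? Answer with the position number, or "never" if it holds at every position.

never

(target → cold) ∨ on holds at every position 0..6, and those are all the positions the trace ever visits, so the invariant G((target → cold) ∨ on) is never violated.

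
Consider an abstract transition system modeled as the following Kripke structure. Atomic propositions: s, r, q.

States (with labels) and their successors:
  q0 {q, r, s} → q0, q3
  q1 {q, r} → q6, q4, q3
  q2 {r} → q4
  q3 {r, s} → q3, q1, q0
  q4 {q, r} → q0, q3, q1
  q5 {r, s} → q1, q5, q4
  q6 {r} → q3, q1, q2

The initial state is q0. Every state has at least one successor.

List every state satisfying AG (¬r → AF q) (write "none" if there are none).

{q0, q1, q2, q3, q4, q5, q6}

States satisfying ¬r → AF q: {q0, q1, q2, q3, q4, q5, q6}.
States satisfying AG (¬r → AF q): {q0, q1, q2, q3, q4, q5, q6}.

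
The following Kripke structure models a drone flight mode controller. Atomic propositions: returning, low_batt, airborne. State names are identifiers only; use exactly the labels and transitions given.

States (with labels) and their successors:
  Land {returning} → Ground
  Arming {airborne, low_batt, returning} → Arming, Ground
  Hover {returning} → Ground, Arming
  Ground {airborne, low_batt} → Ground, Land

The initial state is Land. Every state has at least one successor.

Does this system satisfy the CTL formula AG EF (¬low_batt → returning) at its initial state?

States satisfying EF (¬low_batt → returning): {Land, Arming, Hover, Ground}.
States satisfying AG EF (¬low_batt → returning): {Land, Arming, Hover, Ground}.
Every state reachable from Land satisfies EF (¬low_batt → returning).
Land ∈ Sat(AG EF (¬low_batt → returning)).

Satisfied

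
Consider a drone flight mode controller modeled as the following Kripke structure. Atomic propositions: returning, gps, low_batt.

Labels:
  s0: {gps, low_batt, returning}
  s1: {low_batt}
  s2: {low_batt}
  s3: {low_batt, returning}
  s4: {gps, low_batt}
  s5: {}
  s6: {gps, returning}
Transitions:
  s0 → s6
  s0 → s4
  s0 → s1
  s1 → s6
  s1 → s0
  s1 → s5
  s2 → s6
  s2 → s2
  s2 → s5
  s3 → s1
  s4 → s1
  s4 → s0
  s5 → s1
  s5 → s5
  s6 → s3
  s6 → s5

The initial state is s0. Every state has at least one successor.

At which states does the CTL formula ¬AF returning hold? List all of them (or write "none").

{s1, s2, s4, s5}

States satisfying returning: {s0, s3, s6}.
States satisfying AF returning: {s0, s3, s6}.
States satisfying ¬AF returning: {s1, s2, s4, s5}.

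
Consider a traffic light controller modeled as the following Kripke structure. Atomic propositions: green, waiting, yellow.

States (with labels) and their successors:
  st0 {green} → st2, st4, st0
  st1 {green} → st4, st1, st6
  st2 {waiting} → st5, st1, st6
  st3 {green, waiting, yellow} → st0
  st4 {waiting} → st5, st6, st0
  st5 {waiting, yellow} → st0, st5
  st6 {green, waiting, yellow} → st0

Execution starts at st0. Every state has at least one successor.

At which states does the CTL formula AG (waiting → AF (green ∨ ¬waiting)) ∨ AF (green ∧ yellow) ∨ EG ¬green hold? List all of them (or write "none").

{st2, st3, st4, st5, st6}

States satisfying waiting → AF (green ∨ ¬waiting): {st0, st1, st3, st6}.
States satisfying AG (waiting → AF (green ∨ ¬waiting)): ∅.
States satisfying green ∧ yellow: {st3, st6}.
States satisfying AF (green ∧ yellow): {st3, st6}.
States satisfying ¬green: {st2, st4, st5}.
States satisfying EG ¬green: {st2, st4, st5}.
States satisfying AF (green ∧ yellow) ∨ EG ¬green: {st2, st3, st4, st5, st6}.
States satisfying AG (waiting → AF (green ∨ ¬waiting)) ∨ AF (green ∧ yellow) ∨ EG ¬green: {st2, st3, st4, st5, st6}.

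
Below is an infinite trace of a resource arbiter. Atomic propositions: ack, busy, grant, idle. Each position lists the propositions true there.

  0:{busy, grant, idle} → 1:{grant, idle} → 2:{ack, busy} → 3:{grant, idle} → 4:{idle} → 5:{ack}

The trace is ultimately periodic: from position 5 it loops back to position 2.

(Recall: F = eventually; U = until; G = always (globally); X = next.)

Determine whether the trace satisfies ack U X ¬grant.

Walking from position 0: at position 0, X ¬grant has not yet held and ack fails, so ack U X ¬grant is false.

Does not hold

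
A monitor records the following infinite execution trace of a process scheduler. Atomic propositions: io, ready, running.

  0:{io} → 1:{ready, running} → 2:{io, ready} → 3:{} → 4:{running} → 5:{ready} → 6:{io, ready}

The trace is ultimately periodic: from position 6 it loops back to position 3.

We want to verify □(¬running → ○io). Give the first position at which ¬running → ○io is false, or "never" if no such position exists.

At position 0 the labels are {io} and the next position 1 has {ready, running}, so ¬running → ○io is false there. This is the first violation.

0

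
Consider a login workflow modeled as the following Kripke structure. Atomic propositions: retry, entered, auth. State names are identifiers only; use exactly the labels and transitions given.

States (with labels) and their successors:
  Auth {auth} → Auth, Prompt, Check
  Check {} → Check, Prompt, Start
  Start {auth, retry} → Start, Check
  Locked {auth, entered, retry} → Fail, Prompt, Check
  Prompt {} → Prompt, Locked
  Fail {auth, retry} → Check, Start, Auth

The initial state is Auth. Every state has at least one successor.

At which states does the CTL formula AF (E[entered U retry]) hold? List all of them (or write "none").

States satisfying E[entered U retry]: {Start, Locked, Fail}.
States satisfying AF (E[entered U retry]): {Start, Locked, Fail}.

{Start, Locked, Fail}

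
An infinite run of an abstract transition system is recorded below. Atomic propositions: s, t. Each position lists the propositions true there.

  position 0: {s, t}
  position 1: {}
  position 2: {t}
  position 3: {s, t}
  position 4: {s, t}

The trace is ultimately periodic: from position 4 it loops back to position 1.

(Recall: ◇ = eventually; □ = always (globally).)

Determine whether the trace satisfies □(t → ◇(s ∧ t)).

Holds

t → ◇(s ∧ t) holds at every position 0..4, and those are all positions ever visited, so □(t → ◇(s ∧ t)) holds.
Positions where t holds: 0, 2, 3, 4.
Check ◇(s ∧ t) at each: 0→ok, 2→ok, 3→ok, 4→ok.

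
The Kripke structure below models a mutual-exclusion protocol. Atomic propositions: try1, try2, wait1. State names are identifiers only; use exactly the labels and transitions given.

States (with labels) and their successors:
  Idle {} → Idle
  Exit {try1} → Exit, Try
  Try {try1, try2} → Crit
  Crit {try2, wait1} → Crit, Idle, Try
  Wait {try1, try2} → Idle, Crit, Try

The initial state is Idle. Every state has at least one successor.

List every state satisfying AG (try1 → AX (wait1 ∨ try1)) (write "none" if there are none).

{Idle, Exit, Try, Crit}

States satisfying try1 → AX (wait1 ∨ try1): {Idle, Exit, Try, Crit}.
States satisfying AG (try1 → AX (wait1 ∨ try1)): {Idle, Exit, Try, Crit}.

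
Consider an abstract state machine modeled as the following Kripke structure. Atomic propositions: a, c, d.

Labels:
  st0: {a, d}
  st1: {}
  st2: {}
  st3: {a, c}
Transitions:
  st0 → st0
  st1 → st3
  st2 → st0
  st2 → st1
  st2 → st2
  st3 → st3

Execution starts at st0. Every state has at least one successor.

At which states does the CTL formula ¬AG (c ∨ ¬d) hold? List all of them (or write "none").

{st0, st2}

States satisfying c ∨ ¬d: {st1, st2, st3}.
States satisfying AG (c ∨ ¬d): {st1, st3}.
States satisfying ¬AG (c ∨ ¬d): {st0, st2}.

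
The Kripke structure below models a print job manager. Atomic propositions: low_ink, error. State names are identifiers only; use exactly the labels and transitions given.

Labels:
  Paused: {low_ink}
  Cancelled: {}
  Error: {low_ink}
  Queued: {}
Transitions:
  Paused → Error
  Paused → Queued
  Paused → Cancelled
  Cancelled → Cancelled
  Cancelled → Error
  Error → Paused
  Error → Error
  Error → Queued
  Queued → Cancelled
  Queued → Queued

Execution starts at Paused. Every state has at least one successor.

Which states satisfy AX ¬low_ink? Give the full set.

States satisfying ¬low_ink: {Cancelled, Queued}.
States satisfying AX ¬low_ink: {Queued}.

{Queued}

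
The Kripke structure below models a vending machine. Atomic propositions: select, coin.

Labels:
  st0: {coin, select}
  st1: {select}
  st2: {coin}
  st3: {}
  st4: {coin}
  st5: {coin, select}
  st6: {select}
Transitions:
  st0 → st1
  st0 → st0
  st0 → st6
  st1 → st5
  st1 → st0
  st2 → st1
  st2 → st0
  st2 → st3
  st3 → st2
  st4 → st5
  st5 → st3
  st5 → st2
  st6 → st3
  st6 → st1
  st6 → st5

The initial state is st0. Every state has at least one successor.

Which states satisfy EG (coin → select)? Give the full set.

States satisfying coin → select: {st0, st1, st3, st5, st6}.
States satisfying EG (coin → select): {st0, st1, st6}.

{st0, st1, st6}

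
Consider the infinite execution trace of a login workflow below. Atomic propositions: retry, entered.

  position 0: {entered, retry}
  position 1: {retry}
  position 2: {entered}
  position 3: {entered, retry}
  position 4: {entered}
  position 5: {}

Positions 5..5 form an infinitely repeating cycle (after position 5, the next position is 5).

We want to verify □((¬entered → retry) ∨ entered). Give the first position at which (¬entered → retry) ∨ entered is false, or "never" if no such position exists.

5

Check (¬entered → retry) ∨ entered at each position in order: 0 ✓, 1 ✓, 2 ✓, 3 ✓, 4 ✓.
At position 5 the labels are {}, so (¬entered → retry) ∨ entered is false there. This is the first violation.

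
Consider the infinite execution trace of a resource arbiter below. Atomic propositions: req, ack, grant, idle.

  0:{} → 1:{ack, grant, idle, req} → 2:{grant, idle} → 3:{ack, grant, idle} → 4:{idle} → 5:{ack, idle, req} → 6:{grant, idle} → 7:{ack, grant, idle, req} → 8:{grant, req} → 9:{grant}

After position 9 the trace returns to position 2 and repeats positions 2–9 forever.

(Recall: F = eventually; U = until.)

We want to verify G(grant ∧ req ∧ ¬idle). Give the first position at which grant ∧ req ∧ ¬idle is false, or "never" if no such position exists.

At position 0 the labels are {}, so grant ∧ req ∧ ¬idle is false there. This is the first violation.

0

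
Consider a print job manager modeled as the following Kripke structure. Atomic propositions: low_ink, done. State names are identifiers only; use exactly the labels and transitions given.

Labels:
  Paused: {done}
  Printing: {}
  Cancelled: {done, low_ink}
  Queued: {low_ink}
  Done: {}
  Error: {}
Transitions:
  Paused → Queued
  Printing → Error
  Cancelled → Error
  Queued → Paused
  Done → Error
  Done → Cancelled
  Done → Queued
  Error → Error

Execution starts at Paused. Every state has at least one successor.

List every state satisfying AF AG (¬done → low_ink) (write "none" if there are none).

States satisfying AG (¬done → low_ink): {Paused, Queued}.
States satisfying AF AG (¬done → low_ink): {Paused, Queued}.

{Paused, Queued}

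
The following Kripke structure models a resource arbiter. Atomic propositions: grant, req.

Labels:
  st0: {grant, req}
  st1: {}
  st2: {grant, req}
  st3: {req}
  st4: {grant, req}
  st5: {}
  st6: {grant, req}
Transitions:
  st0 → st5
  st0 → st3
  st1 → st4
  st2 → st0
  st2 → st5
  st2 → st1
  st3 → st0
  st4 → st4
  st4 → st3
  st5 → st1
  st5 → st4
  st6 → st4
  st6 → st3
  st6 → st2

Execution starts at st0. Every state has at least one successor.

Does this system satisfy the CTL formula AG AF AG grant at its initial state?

States satisfying AF AG grant: ∅.
States satisfying AG AF AG grant: ∅.
st0 is reachable from st0 and violates AF AG grant, so AG fails at st0.
st0 ∉ Sat(AG AF AG grant).

Does not hold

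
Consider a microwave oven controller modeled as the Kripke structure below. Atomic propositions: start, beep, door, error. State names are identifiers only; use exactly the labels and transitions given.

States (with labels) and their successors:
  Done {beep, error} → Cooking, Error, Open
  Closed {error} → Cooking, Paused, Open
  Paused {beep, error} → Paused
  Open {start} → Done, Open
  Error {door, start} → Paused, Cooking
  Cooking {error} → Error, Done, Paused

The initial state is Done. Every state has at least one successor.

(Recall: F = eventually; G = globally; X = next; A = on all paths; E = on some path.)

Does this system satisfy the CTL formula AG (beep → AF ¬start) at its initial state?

Holds

States satisfying beep → AF ¬start: {Done, Closed, Paused, Open, Error, Cooking}.
States satisfying AG (beep → AF ¬start): {Done, Closed, Paused, Open, Error, Cooking}.
Every state reachable from Done satisfies beep → AF ¬start.
Done ∈ Sat(AG (beep → AF ¬start)).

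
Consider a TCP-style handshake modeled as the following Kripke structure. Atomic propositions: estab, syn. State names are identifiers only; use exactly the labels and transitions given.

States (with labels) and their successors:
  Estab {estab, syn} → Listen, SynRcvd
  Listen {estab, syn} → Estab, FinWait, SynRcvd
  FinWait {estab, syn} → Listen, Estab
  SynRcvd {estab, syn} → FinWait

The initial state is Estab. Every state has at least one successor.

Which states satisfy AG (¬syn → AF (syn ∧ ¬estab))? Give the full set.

States satisfying ¬syn → AF (syn ∧ ¬estab): {Estab, Listen, FinWait, SynRcvd}.
States satisfying AG (¬syn → AF (syn ∧ ¬estab)): {Estab, Listen, FinWait, SynRcvd}.

{Estab, Listen, FinWait, SynRcvd}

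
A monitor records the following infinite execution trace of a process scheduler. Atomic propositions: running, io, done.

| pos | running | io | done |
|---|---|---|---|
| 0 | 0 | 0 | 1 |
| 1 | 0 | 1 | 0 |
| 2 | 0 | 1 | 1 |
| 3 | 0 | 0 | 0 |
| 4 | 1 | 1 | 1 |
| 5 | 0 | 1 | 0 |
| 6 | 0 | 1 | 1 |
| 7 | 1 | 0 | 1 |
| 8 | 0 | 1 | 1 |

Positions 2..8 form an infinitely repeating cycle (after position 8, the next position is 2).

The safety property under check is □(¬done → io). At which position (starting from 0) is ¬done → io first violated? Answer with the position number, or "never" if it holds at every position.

3

Check ¬done → io at each position in order: 0 ✓, 1 ✓, 2 ✓.
At position 3 the labels are {}, so ¬done → io is false there. This is the first violation.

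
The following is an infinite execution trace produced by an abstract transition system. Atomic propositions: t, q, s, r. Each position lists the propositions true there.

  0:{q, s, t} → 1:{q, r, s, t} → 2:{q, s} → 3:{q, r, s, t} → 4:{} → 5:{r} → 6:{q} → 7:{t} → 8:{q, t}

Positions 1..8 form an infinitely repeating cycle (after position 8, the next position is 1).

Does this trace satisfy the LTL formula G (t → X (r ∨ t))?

t → X (r ∨ t) must hold at every position from 0 onward. It fails at position 1, so G (t → X (r ∨ t)) is false.
Positions where t holds: 0, 1, 3, 7, 8.
Check X (r ∨ t) at each: 0→ok, 1→fails, 3→fails, 7→ok, 8→ok.

No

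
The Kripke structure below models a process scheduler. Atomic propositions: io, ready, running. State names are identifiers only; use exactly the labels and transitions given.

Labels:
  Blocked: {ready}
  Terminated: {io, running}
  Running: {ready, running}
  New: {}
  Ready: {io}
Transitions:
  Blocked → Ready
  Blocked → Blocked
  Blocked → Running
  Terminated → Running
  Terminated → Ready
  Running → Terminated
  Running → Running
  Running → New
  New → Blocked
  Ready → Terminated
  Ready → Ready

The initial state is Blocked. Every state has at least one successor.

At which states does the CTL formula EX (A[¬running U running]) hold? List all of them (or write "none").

States satisfying A[¬running U running]: {Terminated, Running}.
States satisfying EX (A[¬running U running]): {Blocked, Terminated, Running, Ready}.

{Blocked, Terminated, Running, Ready}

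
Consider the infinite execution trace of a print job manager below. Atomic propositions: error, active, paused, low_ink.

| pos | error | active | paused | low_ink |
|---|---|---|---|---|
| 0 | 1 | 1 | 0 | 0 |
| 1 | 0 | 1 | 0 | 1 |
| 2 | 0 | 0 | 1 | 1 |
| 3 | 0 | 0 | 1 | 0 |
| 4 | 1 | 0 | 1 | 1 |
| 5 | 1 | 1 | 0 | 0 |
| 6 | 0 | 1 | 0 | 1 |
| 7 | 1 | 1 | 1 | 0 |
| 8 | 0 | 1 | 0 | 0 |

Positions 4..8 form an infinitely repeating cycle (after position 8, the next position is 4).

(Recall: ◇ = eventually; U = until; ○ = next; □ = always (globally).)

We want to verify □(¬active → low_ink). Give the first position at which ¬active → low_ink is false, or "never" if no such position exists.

Check ¬active → low_ink at each position in order: 0 ✓, 1 ✓, 2 ✓.
At position 3 the labels are {paused}, so ¬active → low_ink is false there. This is the first violation.

3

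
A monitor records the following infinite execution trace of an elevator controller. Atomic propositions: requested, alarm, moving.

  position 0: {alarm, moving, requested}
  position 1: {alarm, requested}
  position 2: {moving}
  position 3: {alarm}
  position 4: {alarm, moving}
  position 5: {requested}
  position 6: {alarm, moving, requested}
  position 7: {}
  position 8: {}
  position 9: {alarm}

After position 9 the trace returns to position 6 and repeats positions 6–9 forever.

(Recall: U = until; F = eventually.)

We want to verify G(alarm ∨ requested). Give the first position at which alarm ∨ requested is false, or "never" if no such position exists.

Check alarm ∨ requested at each position in order: 0 ✓, 1 ✓.
At position 2 the labels are {moving}, so alarm ∨ requested is false there. This is the first violation.

2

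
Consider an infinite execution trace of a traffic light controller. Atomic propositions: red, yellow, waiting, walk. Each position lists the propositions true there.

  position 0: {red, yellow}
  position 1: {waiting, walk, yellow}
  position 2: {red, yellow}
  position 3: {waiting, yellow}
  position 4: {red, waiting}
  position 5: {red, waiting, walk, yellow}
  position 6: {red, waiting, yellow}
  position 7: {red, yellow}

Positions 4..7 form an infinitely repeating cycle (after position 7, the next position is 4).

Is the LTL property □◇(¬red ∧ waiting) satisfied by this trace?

◇(¬red ∧ waiting) must hold at every position from 0 onward. It fails at position 4, so □◇(¬red ∧ waiting) is false.

Does not hold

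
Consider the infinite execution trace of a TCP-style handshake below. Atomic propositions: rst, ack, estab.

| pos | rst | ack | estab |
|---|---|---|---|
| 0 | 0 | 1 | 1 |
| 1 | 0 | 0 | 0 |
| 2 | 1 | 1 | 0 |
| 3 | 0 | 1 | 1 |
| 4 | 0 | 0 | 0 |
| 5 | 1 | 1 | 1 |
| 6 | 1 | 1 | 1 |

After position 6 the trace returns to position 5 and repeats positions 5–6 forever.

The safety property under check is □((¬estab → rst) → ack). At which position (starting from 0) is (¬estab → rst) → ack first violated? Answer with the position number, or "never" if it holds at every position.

(¬estab → rst) → ack holds at every position 0..6, and those are all the positions the trace ever visits, so the invariant □((¬estab → rst) → ack) is never violated.

never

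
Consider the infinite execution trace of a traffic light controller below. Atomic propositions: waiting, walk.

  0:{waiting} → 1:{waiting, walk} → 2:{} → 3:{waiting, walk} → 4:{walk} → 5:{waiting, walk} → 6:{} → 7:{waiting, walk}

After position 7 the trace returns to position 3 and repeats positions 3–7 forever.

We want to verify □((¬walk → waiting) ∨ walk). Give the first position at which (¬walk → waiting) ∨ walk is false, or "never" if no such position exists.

Check (¬walk → waiting) ∨ walk at each position in order: 0 ✓, 1 ✓.
At position 2 the labels are {}, so (¬walk → waiting) ∨ walk is false there. This is the first violation.

2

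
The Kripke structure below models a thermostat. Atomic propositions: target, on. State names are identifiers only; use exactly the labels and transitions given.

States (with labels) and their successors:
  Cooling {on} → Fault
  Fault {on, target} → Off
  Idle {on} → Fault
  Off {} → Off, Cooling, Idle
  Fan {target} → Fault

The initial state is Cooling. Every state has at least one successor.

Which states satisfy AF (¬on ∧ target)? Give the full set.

States satisfying ¬on ∧ target: {Fan}.
States satisfying AF (¬on ∧ target): {Fan}.

{Fan}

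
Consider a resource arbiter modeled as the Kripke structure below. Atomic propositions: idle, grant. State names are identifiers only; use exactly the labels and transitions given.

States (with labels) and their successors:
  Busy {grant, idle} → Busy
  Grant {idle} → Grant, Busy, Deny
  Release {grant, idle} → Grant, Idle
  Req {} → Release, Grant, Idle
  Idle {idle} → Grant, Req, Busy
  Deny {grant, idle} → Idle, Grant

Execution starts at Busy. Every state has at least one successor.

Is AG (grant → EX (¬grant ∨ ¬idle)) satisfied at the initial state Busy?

No

States satisfying grant → EX (¬grant ∨ ¬idle): {Grant, Release, Req, Idle, Deny}.
States satisfying AG (grant → EX (¬grant ∨ ¬idle)): ∅.
Busy is reachable from Busy and violates grant → EX (¬grant ∨ ¬idle), so AG fails at Busy.
Busy ∉ Sat(AG (grant → EX (¬grant ∨ ¬idle))).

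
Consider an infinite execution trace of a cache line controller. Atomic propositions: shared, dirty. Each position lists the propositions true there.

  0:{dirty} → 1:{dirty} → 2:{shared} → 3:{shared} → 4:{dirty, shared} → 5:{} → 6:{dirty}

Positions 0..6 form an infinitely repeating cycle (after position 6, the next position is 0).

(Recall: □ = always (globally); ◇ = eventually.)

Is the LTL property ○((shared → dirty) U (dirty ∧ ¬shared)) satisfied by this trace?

The position after 0 is 1; (shared → dirty) U (dirty ∧ ¬shared) is true there.

Yes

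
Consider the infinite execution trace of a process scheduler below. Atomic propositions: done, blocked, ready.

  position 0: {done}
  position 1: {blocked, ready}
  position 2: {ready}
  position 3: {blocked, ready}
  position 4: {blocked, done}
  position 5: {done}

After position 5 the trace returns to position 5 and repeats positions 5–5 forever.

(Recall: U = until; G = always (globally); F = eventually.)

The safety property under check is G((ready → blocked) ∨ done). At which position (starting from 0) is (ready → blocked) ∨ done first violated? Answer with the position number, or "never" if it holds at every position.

2

Check (ready → blocked) ∨ done at each position in order: 0 ✓, 1 ✓.
At position 2 the labels are {ready}, so (ready → blocked) ∨ done is false there. This is the first violation.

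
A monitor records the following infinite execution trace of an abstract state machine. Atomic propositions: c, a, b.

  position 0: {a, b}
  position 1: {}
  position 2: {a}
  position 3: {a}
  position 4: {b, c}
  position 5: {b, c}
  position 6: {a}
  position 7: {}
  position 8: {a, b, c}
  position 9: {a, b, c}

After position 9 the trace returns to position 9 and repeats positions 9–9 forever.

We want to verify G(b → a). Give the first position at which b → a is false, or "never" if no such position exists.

4

Check b → a at each position in order: 0 ✓, 1 ✓, 2 ✓, 3 ✓.
At position 4 the labels are {b, c}, so b → a is false there. This is the first violation.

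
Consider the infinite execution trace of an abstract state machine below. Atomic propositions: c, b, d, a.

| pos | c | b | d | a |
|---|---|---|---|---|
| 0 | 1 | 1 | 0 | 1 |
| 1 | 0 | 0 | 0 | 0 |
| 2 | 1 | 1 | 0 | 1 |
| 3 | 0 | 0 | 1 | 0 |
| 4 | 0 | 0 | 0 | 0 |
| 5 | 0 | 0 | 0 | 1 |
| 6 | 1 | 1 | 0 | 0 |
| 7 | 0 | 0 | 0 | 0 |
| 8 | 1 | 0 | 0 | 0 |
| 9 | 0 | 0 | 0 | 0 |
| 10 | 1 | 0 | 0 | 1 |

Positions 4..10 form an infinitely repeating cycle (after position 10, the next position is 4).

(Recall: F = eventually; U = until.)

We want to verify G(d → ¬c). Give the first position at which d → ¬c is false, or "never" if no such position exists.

d → ¬c holds at every position 0..10, and those are all the positions the trace ever visits, so the invariant G(d → ¬c) is never violated.

never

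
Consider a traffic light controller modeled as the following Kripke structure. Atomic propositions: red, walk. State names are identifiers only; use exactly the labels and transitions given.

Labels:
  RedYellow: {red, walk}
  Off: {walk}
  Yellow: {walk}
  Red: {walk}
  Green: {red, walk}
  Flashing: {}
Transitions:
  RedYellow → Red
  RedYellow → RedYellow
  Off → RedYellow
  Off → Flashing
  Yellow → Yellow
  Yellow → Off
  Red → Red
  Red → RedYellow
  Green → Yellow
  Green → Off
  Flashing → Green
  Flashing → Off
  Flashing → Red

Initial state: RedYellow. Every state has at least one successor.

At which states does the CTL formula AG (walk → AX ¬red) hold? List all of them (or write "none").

none

States satisfying walk → AX ¬red: {Yellow, Green, Flashing}.
States satisfying AG (walk → AX ¬red): ∅.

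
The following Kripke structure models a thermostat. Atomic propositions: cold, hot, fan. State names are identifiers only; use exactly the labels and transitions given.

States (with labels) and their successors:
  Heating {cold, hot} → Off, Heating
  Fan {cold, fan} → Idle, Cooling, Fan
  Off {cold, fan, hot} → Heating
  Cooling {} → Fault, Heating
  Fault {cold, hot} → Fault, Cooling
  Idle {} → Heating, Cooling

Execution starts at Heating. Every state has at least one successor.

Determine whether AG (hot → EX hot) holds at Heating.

Holds

States satisfying hot → EX hot: {Heating, Fan, Off, Cooling, Fault, Idle}.
States satisfying AG (hot → EX hot): {Heating, Fan, Off, Cooling, Fault, Idle}.
Every state reachable from Heating satisfies hot → EX hot.
Heating ∈ Sat(AG (hot → EX hot)).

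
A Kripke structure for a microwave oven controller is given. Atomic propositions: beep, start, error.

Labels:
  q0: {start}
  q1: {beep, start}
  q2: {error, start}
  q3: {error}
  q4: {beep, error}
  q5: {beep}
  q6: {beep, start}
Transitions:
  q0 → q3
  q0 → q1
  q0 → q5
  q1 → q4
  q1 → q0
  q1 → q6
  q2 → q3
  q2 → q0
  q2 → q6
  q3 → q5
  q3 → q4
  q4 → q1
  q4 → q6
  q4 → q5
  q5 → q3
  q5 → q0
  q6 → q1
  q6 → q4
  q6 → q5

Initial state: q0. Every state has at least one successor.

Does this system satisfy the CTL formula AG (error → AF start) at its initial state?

Does not hold

States satisfying error → AF start: {q0, q1, q2, q5, q6}.
States satisfying AG (error → AF start): ∅.
q3 is reachable from q0 and violates error → AF start, so AG fails at q0.
q0 ∉ Sat(AG (error → AF start)).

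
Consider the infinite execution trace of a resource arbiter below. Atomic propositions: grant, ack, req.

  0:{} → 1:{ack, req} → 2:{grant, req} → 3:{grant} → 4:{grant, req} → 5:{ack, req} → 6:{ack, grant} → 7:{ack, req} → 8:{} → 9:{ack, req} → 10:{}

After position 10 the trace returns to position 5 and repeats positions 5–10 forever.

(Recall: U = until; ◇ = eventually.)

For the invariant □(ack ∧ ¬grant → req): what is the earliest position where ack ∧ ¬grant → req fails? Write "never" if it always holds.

ack ∧ ¬grant → req holds at every position 0..10, and those are all the positions the trace ever visits, so the invariant □(ack ∧ ¬grant → req) is never violated.

never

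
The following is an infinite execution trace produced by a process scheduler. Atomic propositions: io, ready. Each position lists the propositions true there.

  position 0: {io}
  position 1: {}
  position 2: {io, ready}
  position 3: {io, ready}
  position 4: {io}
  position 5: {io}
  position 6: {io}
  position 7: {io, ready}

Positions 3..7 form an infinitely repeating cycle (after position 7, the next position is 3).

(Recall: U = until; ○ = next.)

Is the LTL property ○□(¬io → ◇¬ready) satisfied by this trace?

Satisfied

The position after 0 is 1; □(¬io → ◇¬ready) is true there.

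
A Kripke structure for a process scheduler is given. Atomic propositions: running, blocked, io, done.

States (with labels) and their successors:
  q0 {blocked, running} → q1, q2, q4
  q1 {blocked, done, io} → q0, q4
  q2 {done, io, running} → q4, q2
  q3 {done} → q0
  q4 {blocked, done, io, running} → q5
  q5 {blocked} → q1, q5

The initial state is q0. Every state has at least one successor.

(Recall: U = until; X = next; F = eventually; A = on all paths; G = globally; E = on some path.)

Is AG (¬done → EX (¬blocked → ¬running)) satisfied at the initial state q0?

States satisfying ¬done → EX (¬blocked → ¬running): {q0, q1, q2, q3, q4, q5}.
States satisfying AG (¬done → EX (¬blocked → ¬running)): {q0, q1, q2, q3, q4, q5}.
Every state reachable from q0 satisfies ¬done → EX (¬blocked → ¬running).
q0 ∈ Sat(AG (¬done → EX (¬blocked → ¬running))).

Yes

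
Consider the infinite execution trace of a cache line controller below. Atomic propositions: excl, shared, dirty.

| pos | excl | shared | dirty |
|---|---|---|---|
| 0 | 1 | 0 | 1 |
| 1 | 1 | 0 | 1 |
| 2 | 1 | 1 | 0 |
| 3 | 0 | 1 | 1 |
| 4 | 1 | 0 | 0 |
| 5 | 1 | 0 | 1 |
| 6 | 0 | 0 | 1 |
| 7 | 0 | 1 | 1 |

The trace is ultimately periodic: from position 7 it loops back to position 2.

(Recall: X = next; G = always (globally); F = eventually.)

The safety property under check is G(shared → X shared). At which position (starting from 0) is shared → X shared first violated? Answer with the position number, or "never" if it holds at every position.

Check shared → X shared at each position in order: 0 ✓, 1 ✓, 2 ✓.
At position 3 the labels are {dirty, shared} and the next position 4 has {excl}, so shared → X shared is false there. This is the first violation.

3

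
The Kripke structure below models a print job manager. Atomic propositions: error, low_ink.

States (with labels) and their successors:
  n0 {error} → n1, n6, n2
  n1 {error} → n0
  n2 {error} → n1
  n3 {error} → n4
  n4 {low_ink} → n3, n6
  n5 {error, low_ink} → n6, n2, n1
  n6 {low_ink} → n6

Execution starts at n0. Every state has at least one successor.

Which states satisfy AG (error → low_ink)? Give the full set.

States satisfying error → low_ink: {n4, n5, n6}.
States satisfying AG (error → low_ink): {n6}.

{n6}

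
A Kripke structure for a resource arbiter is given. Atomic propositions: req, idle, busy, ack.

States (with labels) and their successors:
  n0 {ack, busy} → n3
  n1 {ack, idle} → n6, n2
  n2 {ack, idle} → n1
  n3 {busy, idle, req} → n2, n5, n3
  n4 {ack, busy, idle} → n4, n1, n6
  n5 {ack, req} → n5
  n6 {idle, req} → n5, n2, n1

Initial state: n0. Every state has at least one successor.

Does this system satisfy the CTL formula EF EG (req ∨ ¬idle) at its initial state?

States satisfying EG (req ∨ ¬idle): {n0, n3, n5, n6}.
States satisfying EF EG (req ∨ ¬idle): {n0, n1, n2, n3, n4, n5, n6}.
Some path from n0 reaches a state where EG (req ∨ ¬idle) holds.
n0 ∈ Sat(EF EG (req ∨ ¬idle)).

Yes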